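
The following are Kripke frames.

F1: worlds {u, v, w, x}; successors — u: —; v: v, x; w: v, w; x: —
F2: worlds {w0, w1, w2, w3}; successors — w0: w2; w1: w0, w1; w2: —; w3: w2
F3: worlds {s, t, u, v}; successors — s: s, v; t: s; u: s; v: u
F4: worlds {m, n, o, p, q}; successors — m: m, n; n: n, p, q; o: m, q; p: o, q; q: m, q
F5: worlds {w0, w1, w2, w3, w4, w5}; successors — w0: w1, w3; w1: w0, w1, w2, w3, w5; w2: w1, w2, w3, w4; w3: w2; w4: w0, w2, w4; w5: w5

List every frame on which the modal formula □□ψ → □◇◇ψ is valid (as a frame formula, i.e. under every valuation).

F3, F4, F5

Frame correspondent (Sahlqvist): ∀x ∀z (xRz → ∃w (xR²w ∧ zR²w)) — i.e. a generalized confluence (Geach) condition.
F1: fails — vRx but no t with vR²t and xR²t.
F2: fails — w0Rw2 but no w with w0R²w and w2R²w.
F3: condition met.
F4: condition met.
F5: condition met.
Valid on: F3, F4, F5.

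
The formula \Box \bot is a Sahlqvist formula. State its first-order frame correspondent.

□⊥ is valid iff no world has any successor (otherwise □⊥ fails at any world with one).

emptiness of R: \forall x \forall y \neg Rxy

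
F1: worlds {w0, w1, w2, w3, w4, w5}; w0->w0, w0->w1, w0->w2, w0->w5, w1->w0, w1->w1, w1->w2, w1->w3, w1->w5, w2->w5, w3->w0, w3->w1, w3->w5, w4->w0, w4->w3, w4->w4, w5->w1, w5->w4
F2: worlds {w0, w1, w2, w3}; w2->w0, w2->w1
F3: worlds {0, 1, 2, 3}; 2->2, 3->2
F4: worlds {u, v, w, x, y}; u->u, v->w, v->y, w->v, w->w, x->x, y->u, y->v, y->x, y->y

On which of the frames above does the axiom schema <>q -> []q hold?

F3

The schema corresponds to partial functionality: forall x forall y forall z (Rxy & Rxz -> y = z).
F1: fails — w0 sees both w0 and w1.
F2: fails — w2 sees both w0 and w1.
F3: condition met.
F4: fails — v sees both w and y.
Valid on: F3.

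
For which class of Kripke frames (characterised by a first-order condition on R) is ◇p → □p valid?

This is the CD axiom.
It corresponds to partial functionality: ∀x ∀y ∀z (Rxy ∧ Rxz → y = z).

partial functionality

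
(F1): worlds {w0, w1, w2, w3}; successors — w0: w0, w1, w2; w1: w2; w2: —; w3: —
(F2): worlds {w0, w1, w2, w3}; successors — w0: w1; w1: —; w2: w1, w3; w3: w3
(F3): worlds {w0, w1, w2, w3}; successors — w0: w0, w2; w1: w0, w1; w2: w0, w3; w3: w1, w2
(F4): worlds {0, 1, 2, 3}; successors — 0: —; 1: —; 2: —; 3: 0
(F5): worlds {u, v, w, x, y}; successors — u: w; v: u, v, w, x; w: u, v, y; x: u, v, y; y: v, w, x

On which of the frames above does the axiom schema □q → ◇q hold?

The schema corresponds to seriality: ∀x ∃y Rxy.
(F1): fails — world w2 has no successor.
(F2): fails — world w1 has no successor.
(F3): satisfies the condition.
(F4): fails — world 0 has no successor.
(F5): satisfies the condition.

(F3), (F5)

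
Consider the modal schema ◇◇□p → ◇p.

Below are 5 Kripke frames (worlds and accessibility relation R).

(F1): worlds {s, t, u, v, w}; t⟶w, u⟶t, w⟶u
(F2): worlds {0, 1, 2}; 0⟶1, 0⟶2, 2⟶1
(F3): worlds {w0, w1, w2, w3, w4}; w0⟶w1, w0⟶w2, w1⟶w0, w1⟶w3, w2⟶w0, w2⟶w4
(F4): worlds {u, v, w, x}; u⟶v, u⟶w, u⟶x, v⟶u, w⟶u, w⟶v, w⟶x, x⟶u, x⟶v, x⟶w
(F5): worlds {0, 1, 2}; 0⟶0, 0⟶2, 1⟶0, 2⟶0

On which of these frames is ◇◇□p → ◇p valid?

(F5)

This is the axiom for a generalized confluence (Geach) condition; its first-order frame correspondent is ∀x ∀y (xR²y → ∃w (yRw ∧ xRw)).
(F1): fails — tR²u but no w* with uRw* and tRw*.
(F2): fails — 0R²1 but no w with 1Rw and 0Rw.
(F3): fails — w0R²w3 but no w with w3Rw and w0Rw.
(F4): fails — uR²v but no t with vRt and uRt.
(F5): ✓.
Valid on: (F5).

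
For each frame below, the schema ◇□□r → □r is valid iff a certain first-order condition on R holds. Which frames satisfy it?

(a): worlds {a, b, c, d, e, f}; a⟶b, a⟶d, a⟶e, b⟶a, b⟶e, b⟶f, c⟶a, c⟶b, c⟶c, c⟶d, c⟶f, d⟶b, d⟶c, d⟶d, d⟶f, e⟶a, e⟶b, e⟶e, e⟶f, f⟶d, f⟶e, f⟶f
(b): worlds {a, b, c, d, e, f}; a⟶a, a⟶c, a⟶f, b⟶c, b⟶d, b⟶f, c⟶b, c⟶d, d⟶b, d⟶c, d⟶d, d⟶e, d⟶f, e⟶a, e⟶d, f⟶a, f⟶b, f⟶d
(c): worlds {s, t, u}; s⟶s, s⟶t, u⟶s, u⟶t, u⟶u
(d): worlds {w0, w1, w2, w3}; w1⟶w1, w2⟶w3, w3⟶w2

This is the axiom for a generalized confluence (Geach) condition; its first-order frame correspondent is ∀x ∀y ∀z ((xRy ∧ xRz) → ∃w (yR²w ∧ z = w)).
(a): fails — cRb, cRc but no w with bR²w and c=w.
(b): fails — aRc, aRa but no w with cR²w and a=w.
(c): fails — sRt, sRs but no w with tR²w and s=w.
(d): holds.
Valid on: (d).

(d)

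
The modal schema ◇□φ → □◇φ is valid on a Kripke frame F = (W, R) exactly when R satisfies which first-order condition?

convergence: ∀x ∀y ∀z (Rxy ∧ Rxz → ∃w (Ryw ∧ Rzw))

This schema is the .2 axiom.
Its frame correspondent is convergence — ∀x ∀y ∀z (Rxy ∧ Rxz → ∃w (Ryw ∧ Rzw)).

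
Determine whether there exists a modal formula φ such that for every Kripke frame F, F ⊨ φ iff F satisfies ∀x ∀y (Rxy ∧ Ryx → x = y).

Not definable by any modal formula

Any modally definable frame class is closed under surjective bounded morphisms.
The 6-cycle (worlds s,t,u,v,w,x with s→t→u→v→w→x→s) is antisymmetric. Sending even-indexed worlds to • and odd-indexed worlds to ∘ is a surjective bounded morphism onto the two-world frame with •↔∘, which is not antisymmetric.
Hence antisymmetry is not modally definable.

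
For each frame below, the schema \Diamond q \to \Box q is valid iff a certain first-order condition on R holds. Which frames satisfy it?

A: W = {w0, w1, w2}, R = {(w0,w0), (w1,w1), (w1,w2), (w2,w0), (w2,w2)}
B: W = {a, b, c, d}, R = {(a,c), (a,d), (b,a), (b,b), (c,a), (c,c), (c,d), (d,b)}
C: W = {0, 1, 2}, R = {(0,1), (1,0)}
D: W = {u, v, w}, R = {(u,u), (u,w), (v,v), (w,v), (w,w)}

Frame correspondent (Sahlqvist): \forall x \forall y \forall z (Rxy \wedge Rxz \to y = z) — i.e. partial functionality.
A: fails — w1 sees both w1 and w2.
B: fails — a sees both c and d.
C: ✓.
D: fails — u sees both u and w.
Valid on: C.

C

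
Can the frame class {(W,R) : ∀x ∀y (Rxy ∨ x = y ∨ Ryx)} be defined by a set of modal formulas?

If a class were modally definable it would be closed under disjoint unions (Goldblatt–Thomason).
Take 3 disjoint single-world reflexive frames: each is trivially connected, but their disjoint union has 3 worlds with no edge between distinct components, so it is not connected.
So the class is not modally definable.

No — not modally definable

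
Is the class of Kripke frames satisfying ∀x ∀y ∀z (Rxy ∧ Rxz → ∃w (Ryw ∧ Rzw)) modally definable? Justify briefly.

Yes, by ◇□q → □◇q

This is a Sahlqvist condition; the .2 axiom ◇□q → □◇q defines it.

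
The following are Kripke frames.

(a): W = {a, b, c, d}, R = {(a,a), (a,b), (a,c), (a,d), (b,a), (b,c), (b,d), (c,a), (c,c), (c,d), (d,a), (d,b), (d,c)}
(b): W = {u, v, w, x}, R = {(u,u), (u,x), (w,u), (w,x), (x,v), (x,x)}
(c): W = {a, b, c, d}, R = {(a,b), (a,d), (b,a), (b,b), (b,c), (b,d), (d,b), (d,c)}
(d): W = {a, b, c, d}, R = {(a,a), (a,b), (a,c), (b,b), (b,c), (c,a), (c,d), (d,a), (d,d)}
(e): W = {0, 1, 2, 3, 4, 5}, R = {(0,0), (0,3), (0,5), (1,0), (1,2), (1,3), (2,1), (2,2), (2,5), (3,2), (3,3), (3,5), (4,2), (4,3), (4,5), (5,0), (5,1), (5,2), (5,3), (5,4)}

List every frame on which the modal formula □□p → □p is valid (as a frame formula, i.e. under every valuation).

The schema corresponds to density: ∀x ∀y (Rxy → ∃z (Rxz ∧ Rzy)).
(a): condition met.
(b): condition met.
(c): condition met.
(d): condition met.
(e): fails — R54 but no z with R5z and Rz4.

(a), (b), (c), (d)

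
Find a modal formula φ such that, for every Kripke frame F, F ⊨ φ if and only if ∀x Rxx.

The condition is reflexivity. The T schema □r → r defines it.

□r → r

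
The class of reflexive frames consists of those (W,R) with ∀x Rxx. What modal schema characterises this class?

This is reflexivity; the standard corresponding axiom is T: □q → q.
Suppose □q→q is valid. At any x set V(q)={w : Rxw}. Then □q holds at x, so q holds at x, i.e. Rxx.

□q → q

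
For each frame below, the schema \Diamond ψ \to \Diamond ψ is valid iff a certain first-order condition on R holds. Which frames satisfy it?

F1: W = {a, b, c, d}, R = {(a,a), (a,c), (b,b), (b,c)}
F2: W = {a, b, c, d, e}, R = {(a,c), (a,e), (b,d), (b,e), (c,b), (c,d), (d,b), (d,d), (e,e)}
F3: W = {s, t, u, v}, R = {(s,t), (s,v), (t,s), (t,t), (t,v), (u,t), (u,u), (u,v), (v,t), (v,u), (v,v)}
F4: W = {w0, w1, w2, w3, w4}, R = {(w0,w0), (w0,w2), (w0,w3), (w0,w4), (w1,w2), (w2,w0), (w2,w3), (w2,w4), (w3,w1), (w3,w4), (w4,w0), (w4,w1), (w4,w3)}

F1, F2, F3, F4

Frame correspondent (Sahlqvist): \forall x \forall y (xRy \to \exists w (y = w \wedge xRw)) — i.e. a generalized confluence (Geach) condition.
F1: ✓.
F2: ✓.
F3: ✓.
F4: ✓.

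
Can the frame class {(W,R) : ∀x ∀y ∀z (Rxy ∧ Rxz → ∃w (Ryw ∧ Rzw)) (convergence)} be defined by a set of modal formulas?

Definable; ◇□q → □◇q defines it

The condition is convergence. A defining modal formula is ◇□q → □◇q.
Suppose ◇□q→□◇q is valid. Take Rxy, Rxz and set V(q)={w : Ryw}. Then □q at y so ◇□q at x, so □◇q at x, so ◇q at z, giving w with Rzw and Ryw.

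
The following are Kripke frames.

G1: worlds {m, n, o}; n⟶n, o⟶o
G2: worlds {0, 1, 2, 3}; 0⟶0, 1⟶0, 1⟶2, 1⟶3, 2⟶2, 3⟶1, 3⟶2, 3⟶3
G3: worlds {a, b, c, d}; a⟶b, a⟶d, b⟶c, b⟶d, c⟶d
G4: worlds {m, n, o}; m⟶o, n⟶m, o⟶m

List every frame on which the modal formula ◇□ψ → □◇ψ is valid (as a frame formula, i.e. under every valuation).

Frame correspondent (Sahlqvist): ∀x ∀y ∀z (Rxy ∧ Rxz → ∃w (Ryw ∧ Rzw)) — i.e. convergence.
G1: holds.
G2: fails — R10 and R12 but 0 and 2 have no common successor.
G3: fails — Rab and Rad but b and d have no common successor.
G4: holds.
Valid on: G1, G4.

G1, G4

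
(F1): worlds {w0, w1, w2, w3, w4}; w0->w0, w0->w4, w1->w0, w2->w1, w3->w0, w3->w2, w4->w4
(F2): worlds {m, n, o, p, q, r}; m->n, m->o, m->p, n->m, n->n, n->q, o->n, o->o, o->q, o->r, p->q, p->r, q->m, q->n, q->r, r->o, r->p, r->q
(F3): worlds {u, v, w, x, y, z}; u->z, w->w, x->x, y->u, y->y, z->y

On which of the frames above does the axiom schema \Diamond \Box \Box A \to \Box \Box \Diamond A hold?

Frame correspondent (Sahlqvist): \forall x \forall y \forall z ((xRy \wedge x R^2 z) \to \exists w (y R^2 w \wedge zRw)) — i.e. a generalized confluence (Geach) condition.
(F1): fails — w3Rw2, w3R²w4 but no w with w2R²w and w4Rw.
(F2): holds.
(F3): fails — yRu, yR²u but no t with uR²t and uRt.
Valid on: (F2).

(F2)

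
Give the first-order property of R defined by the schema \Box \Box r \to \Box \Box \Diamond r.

This is a Sahlqvist (Geach-type) schema ◇^0□^2r → □^2◇^1r.
Minimal-valuation argument: fix x; take any y with xR^0y and any z with xR^2z. Set V(r) to the set of worlds R-reachable from y in exactly 2 steps. Then □^2r holds at y, so the antecedent holds at x; validity forces ◇^1r at z, giving a w with zR^1w and yR^2w.
First-order correspondent: \forall x \forall z (x R^2 z \to \exists w (x R^2 w \wedge zRw)).

\forall x \forall z (x R^2 z \to \exists w (x R^2 w \wedge zRw))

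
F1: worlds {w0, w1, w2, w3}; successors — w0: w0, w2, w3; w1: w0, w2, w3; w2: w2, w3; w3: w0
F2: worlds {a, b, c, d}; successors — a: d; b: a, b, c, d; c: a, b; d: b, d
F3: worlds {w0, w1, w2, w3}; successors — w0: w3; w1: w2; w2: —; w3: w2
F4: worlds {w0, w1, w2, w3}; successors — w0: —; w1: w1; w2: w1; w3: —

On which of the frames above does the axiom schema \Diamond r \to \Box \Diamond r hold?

The schema corresponds to the Euclidean property: \forall x \forall y \forall z (Rxy \wedge Rxz \to Ryz).
F1: fails — Rw0w2 and Rw0w0 but not Rw2w0.
F2: fails — Rbc and Rbc but not Rcc.
F3: fails — Rw0w3 and Rw0w3 but not Rw3w3.
F4: satisfies the condition.
Valid on: F4.

F4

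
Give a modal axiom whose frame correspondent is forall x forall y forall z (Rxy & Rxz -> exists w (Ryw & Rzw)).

◇□ψ → □◇ψ

A defining formula is ◇□ψ → □◇ψ (the .2 axiom).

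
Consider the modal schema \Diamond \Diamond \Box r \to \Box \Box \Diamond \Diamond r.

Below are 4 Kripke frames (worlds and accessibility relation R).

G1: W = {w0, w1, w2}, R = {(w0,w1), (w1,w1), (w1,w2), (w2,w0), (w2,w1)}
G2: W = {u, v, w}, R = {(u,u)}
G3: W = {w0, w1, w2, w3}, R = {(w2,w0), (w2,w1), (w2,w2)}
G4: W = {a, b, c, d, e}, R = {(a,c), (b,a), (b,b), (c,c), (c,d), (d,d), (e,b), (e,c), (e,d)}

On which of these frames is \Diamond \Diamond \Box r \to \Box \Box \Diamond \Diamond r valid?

G1, G2

This is the axiom for a generalized confluence (Geach) condition; its first-order frame correspondent is \forall x \forall y \forall z ((x R^2 y \wedge x R^2 z) \to \exists w (yRw \wedge z R^2 w)).
G1: holds.
G2: holds.
G3: fails — w2R²w0, w2R²w0 but no w with w0Rw and w0R²w.
G4: fails — bR²b, bR²a but no w with bRw and aR²w.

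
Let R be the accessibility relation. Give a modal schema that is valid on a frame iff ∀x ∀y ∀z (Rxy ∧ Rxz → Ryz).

This is the Euclidean property; the standard corresponding axiom is 5: ◇ψ → □◇ψ.
Suppose ◇ψ→□◇ψ is valid. Take Rxy, Rxz and set V(ψ)={y}. Then ◇ψ at x, so □◇ψ at x, so ◇ψ at z, so some w with Rzw has ψ; w=y, i.e. Rzy. By symmetry of the argument, Ryz.

◇ψ → □◇ψ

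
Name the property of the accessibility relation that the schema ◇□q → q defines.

Symmetry

This schema is equivalent to the B axiom q → □◇q.
Its frame correspondent is symmetry — ∀x ∀y (Rxy → Ryx).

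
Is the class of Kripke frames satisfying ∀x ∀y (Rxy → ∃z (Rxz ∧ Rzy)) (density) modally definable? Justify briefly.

This is a Sahlqvist condition; the C4 axiom □□r → □r defines it.
Suppose □□r→□r is valid. Take Rxy and set V(r)={w : xR²w}. Then □□r at x, so □r at x, so r at y, i.e. ∃z(Rxz∧Rzy).

Definable; □□r → □r defines it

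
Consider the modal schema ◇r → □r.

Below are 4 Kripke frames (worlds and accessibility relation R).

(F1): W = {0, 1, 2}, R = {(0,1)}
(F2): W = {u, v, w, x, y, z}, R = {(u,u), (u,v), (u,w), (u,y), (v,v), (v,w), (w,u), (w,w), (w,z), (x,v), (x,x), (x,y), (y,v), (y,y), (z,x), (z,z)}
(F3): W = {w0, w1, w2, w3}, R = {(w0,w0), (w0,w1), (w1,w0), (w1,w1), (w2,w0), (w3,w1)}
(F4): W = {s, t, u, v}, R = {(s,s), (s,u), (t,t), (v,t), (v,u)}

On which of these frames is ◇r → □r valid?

This is the axiom for partial functionality; its first-order frame correspondent is ∀x ∀y ∀z (Rxy ∧ Rxz → y = z).
(F1): holds.
(F2): fails — u sees both u and v.
(F3): fails — w0 sees both w0 and w1.
(F4): fails — s sees both s and u.

(F1)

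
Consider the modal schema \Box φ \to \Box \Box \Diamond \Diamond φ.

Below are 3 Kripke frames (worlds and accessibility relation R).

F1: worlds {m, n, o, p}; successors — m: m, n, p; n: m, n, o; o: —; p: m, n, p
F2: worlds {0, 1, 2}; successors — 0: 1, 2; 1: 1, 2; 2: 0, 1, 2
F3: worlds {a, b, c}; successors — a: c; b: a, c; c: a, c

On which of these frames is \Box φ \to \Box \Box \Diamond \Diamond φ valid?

Frame correspondent (Sahlqvist): \forall x \forall z (x R^2 z \to \exists w (xRw \wedge z R^2 w)) — i.e. a generalized confluence (Geach) condition.
F1: fails — mR²o but no w with mRw and oR²w.
F2: condition met.
F3: condition met.
Valid on: F2, F3.

F2, F3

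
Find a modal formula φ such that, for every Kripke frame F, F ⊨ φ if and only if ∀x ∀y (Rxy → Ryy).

□(□ψ → ψ)

A defining formula is □(□ψ → ψ) (the T□ axiom).
Suppose □(□ψ→ψ) is valid. Take Rxy and set V(ψ)={w : Ryw}. Then at y, □ψ holds; since □(□ψ→ψ) at x, □ψ→ψ at y, so ψ at y, i.e. Ryy.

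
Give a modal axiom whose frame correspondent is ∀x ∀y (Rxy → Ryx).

This is symmetry; the standard corresponding axiom is B: r → □◇r.
Suppose r→□◇r is valid. Take Rxy and set V(r)={x}. Then r at x, so □◇r at x, so ◇r at y, so some z with Ryz has r; z=x, i.e. Ryx.

r → □◇r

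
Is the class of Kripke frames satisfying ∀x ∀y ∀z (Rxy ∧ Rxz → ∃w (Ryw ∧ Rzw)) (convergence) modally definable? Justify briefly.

This is a Sahlqvist condition; the .2 axiom ◇□r → □◇r defines it.

Yes, by ◇□r → □◇r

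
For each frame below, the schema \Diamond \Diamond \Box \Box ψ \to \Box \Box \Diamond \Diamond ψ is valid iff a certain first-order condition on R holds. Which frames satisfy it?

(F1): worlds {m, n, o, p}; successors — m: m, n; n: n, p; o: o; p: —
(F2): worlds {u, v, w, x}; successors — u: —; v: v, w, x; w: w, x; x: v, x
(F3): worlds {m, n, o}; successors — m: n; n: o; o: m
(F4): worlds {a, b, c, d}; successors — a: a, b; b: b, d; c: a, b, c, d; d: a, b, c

The schema corresponds to a generalized confluence (Geach) condition: \forall x \forall y \forall z ((x R^2 y \wedge x R^2 z) \to \exists w (y R^2 w \wedge z R^2 w)).
(F1): fails — mR²m, mR²p but no w with mR²w and pR²w.
(F2): ✓.
(F3): ✓.
(F4): ✓.

(F2), (F3), (F4)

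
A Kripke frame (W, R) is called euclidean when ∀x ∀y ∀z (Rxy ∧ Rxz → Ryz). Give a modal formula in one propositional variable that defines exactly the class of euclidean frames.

The condition is the Euclidean property. The 5 schema ◇p → □◇p defines it.
Suppose ◇p→□◇p is valid. Take Rxy, Rxz and set V(p)={y}. Then ◇p at x, so □◇p at x, so ◇p at z, so some w with Rzw has p; w=y, i.e. Rzy. By symmetry of the argument, Ryz.

◇p → □◇p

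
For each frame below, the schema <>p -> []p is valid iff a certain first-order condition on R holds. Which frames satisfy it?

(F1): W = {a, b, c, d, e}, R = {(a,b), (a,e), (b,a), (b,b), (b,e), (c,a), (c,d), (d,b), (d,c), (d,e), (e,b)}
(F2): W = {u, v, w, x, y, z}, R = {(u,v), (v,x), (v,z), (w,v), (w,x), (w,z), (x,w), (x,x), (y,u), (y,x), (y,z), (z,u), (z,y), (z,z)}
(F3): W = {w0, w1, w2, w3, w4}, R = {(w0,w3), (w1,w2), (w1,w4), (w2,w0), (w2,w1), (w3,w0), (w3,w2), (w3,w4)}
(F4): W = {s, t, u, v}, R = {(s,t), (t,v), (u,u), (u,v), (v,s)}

none

The schema corresponds to partial functionality: forall x forall y forall z (Rxy & Rxz -> y = z).
(F1): fails — a sees both b and e.
(F2): fails — v sees both x and z.
(F3): fails — w1 sees both w2 and w4.
(F4): fails — u sees both u and v.
Valid on no frame.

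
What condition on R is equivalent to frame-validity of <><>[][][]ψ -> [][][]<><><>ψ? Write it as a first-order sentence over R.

This is a Sahlqvist (Geach-type) schema ◇^2□^3ψ → □^3◇^3ψ.
Minimal-valuation argument: fix x; take any y with xR^2y and any z with xR^3z. Set V(ψ) to the set of worlds R-reachable from y in exactly 3 steps. Then □^3ψ holds at y, so the antecedent holds at x; validity forces ◇^3ψ at z, giving a w with zR^3w and yR^3w.
First-order correspondent: forall x forall y forall z ((x R^2 y & x R^3 z) -> exists w (y R^3 w & z R^3 w)).

forall x forall y forall z ((x R^2 y & x R^3 z) -> exists w (y R^3 w & z R^3 w))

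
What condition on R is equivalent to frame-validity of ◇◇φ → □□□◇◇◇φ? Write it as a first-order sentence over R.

∀x ∀y ∀z ((xR²y ∧ xR³z) → ∃w (y = w ∧ zR³w))

This is a Sahlqvist (Geach-type) schema ◇^2□^0φ → □^3◇^3φ.
First-order correspondent: ∀x ∀y ∀z ((xR²y ∧ xR³z) → ∃w (y = w ∧ zR³w)).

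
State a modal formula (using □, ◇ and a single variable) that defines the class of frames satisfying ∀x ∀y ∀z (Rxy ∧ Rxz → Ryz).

◇p → □◇p

The condition is the Euclidean property. The 5 schema ◇p → □◇p defines it.
Suppose ◇p→□◇p is valid. Take Rxy, Rxz and set V(p)={y}. Then ◇p at x, so □◇p at x, so ◇p at z, so some w with Rzw has p; w=y, i.e. Rzy. By symmetry of the argument, Ryz.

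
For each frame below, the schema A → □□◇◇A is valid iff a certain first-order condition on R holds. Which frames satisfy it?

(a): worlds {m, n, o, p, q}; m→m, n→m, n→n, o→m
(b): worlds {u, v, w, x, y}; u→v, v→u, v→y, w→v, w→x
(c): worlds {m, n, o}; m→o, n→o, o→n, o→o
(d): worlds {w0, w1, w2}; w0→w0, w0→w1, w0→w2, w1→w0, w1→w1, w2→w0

(d)

Frame correspondent (Sahlqvist): ∀x ∀z (xR²z → ∃w (x = w ∧ zR²w)) — i.e. a generalized confluence (Geach) condition.
(a): fails — nR²m but no w with n=w and mR²w.
(b): fails — uR²y but no t with u=t and yR²t.
(c): fails — mR²n but no w with m=w and nR²w.
(d): satisfies the condition.
Valid on: (d).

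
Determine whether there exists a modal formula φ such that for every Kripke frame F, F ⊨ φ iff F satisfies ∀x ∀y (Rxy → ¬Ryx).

Not definable by any modal formula

Modal frame validity is preserved under surjective bounded morphisms.
The 4-cycle (worlds a,b,c,d with a→b→c→d→a) is asymmetric. Mapping every world to a single reflexive point • is a surjective bounded morphism, and the reflexive point is not asymmetric (R•• but asymmetry requires ¬R••).
Hence asymmetry is not modally definable.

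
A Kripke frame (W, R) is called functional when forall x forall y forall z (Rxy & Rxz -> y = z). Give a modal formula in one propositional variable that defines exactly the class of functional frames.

This is partial functionality; the standard corresponding axiom is CD: ◇r → □r.
Suppose ◇r→□r is valid. Take Rxy, Rxz and set V(r)={y}. Then ◇r at x, so □r at x, so r at z, i.e. z=y.

◇r → □r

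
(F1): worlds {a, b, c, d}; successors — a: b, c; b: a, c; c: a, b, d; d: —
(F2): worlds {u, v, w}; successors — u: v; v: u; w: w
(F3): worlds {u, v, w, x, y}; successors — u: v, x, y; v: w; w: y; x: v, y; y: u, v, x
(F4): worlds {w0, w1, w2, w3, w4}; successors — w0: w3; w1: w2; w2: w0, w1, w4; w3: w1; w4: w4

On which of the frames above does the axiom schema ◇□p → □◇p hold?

This is the axiom for convergence; its first-order frame correspondent is ∀x ∀y ∀z (Rxy ∧ Rxz → ∃w (Ryw ∧ Rzw)).
(F1): fails — Rcd and Rcd but d and d have no common successor.
(F2): holds.
(F3): fails — Ruv and Rux but v and x have no common successor.
(F4): fails — Rw2w4 and Rw2w1 but w4 and w1 have no common successor.
Valid on: (F2).

(F2)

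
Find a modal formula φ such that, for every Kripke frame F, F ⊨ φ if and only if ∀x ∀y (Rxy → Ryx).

A defining formula is p → □◇p (the B axiom).
Suppose p→□◇p is valid. Take Rxy and set V(p)={x}. Then p at x, so □◇p at x, so ◇p at y, so some z with Ryz has p; z=x, i.e. Ryx.

p → □◇p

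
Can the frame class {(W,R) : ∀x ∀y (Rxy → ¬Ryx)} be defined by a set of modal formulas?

Not definable by any modal formula

Modal frame validity is preserved under surjective bounded morphisms.
The 3-cycle (worlds 0,1,2 with 0→1→2→0) is asymmetric. Mapping every world to a single reflexive point • is a surjective bounded morphism, and the reflexive point is not asymmetric (R•• but asymmetry requires ¬R••).
So no modal formula (or set of formulas) defines exactly the asymmetric frames.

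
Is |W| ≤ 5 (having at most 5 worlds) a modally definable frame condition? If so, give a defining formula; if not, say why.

Modal frame validity is preserved under disjoint unions.
Any modal formula valid on each of 6 disjoint one-world frames is valid on their disjoint union (validity is preserved under disjoint unions). Each one-world frame has |W|=1≤5, but the union has |W|=6.
So the class is not modally definable.

Not modally definable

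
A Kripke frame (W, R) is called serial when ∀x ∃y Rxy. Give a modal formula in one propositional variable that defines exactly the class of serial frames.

□r → ◇r

This is seriality; the standard corresponding axiom is D: □r → ◇r.
Suppose □r→◇r is valid. At any x set V(r)=W. Then □r at x, so ◇r at x, so x has a successor.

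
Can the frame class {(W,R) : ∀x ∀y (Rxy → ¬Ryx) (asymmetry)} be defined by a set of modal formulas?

Any modally definable frame class is closed under surjective bounded morphisms.
The 4-cycle (worlds w0,w1,w2,w3 with w0→w1→w2→w3→w0) is asymmetric. Mapping every world to a single reflexive point • is a surjective bounded morphism, and the reflexive point is not asymmetric (R•• but asymmetry requires ¬R••).
So the class is not modally definable.

No — not modally definable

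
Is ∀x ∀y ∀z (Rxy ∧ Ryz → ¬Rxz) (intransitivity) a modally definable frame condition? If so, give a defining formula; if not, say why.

No

Any modally definable frame class is closed under surjective bounded morphisms.
The 7-cycle (worlds 0,1,2,3,4,5,6 with 0→1→2→3→4→5→6→0) is intransitive. Mapping every world to a single reflexive point • is a surjective bounded morphism; the reflexive point is not intransitive (R••∧R•• but R••).
So the class is not modally definable.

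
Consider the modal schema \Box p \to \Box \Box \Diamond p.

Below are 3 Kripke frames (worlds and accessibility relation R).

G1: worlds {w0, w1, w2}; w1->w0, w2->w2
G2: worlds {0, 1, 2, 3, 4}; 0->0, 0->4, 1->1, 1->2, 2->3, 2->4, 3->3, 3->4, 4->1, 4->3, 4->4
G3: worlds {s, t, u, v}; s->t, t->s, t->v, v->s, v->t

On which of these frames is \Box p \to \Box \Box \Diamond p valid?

The schema corresponds to a generalized confluence (Geach) condition: \forall x \forall z (x R^2 z \to \exists w (xRw \wedge zRw)).
G1: holds.
G2: fails — 0R²1 but no w with 0Rw and 1Rw.
G3: fails — tR²s but no w with tRw and sRw.

G1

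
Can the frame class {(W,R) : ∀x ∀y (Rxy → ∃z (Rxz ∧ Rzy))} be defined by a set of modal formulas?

Definable; □□q → □q defines it

Yes: it is density, defined by the C4 schema □□q → □q.
Suppose □□q→□q is valid. Take Rxy and set V(q)={w : xR²w}. Then □□q at x, so □q at x, so q at y, i.e. ∃z(Rxz∧Rzy).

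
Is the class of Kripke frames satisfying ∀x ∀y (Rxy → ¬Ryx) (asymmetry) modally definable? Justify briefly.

Modal frame validity is preserved under surjective bounded morphisms.
The 5-cycle (worlds a,b,c,d,e with a→b→c→d→e→a) is asymmetric. Mapping every world to a single reflexive point • is a surjective bounded morphism, and the reflexive point is not asymmetric (R•• but asymmetry requires ¬R••).
So no modal formula (or set of formulas) defines exactly the asymmetric frames.

Not definable by any modal formula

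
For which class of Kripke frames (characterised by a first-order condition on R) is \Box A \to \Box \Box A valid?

transitivity

Suppose □A→□□A is valid. Take Rxy, Ryz and set V(A)={w : Rxw}. Then □A at x, so □□A at x, so □A at y, so A at z, i.e. Rxz.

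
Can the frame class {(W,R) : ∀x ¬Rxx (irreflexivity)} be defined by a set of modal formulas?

Modal frame validity is preserved under surjective bounded morphisms.
The 3-cycle (worlds s,t,u with s→t→u→s) is irreflexive, and the map sending every world to a single reflexive point • is a surjective bounded morphism (forth: every edge maps to (•,•); back: every world has a successor). So any modal formula valid on the 3-cycle is also valid on the reflexive point, which is not irreflexive.
So the class is not modally definable.

No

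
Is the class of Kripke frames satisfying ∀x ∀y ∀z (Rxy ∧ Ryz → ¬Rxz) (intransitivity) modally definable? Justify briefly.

Modal frame validity is preserved under surjective bounded morphisms.
The 3-cycle (worlds w0,w1,w2 with w0→w1→w2→w0) is intransitive. Mapping every world to a single reflexive point • is a surjective bounded morphism; the reflexive point is not intransitive (R••∧R•• but R••).
Hence intransitivity is not modally definable.

Not definable by any modal formula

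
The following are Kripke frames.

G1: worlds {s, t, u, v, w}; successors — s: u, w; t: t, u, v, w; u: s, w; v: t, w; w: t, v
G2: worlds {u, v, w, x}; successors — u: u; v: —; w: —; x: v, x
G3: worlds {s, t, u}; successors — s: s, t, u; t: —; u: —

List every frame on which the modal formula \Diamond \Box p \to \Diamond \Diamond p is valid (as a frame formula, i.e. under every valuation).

G1

This is the axiom for a generalized confluence (Geach) condition; its first-order frame correspondent is \forall x \forall y (xRy \to \exists w (yRw \wedge x R^2 w)).
G1: condition met.
G2: fails — xRv but no t with vRt and xR²t.
G3: fails — sRt but no w with tRw and sR²w.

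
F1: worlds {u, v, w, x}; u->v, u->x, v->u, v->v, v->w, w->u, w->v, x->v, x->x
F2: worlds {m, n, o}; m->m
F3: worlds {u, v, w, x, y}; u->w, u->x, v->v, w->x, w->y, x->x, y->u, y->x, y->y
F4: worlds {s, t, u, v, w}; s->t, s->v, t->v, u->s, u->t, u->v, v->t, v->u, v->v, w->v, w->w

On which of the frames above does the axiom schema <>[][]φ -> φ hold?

Frame correspondent (Sahlqvist): forall x forall y (xRy -> exists w (y R^2 w & x = w)) — i.e. a generalized confluence (Geach) condition.
F1: satisfies the condition.
F2: satisfies the condition.
F3: fails — uRx but no t with xR²t and u=t.
F4: fails — sRt but no w* with tR²w* and s=w*.

F1, F2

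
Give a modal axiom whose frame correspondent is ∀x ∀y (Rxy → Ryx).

s → □◇s

This is symmetry; the standard corresponding axiom is B: s → □◇s.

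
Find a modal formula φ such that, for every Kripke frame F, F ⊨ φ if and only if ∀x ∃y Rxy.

□ψ → ◇ψ

The condition is seriality. The D schema □ψ → ◇ψ defines it.
Suppose □ψ→◇ψ is valid. At any x set V(ψ)=W. Then □ψ at x, so ◇ψ at x, so x has a successor.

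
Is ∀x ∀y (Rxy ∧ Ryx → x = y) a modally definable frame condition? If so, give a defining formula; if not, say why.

Any modally definable frame class is closed under surjective bounded morphisms.
The 4-cycle (worlds a,b,c,d with a→b→c→d→a) is antisymmetric. Sending even-indexed worlds to a and odd-indexed worlds to b is a surjective bounded morphism onto the two-world frame with a↔b, which is not antisymmetric.
So no modal formula (or set of formulas) defines exactly the antisymmetric frames.

No — not modally definable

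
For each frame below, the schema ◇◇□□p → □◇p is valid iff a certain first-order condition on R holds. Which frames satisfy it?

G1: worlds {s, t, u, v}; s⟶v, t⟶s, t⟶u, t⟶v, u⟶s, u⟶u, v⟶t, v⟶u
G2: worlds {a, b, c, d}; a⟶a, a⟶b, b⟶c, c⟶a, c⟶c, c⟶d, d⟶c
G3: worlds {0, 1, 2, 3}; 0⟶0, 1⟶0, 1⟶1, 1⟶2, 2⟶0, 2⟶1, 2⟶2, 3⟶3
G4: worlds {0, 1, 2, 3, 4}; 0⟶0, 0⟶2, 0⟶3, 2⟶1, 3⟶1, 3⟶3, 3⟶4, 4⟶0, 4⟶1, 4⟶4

G2, G3

The schema corresponds to a generalized confluence (Geach) condition: ∀x ∀y ∀z ((xR²y ∧ xRz) → ∃w (yR²w ∧ zRw)).
G1: fails — tR²s, tRs but no w with sR²w and sRw.
G2: ✓.
G3: ✓.
G4: fails — 0R²1, 0R0 but no w with 1R²w and 0Rw.
Valid on: G2, G3.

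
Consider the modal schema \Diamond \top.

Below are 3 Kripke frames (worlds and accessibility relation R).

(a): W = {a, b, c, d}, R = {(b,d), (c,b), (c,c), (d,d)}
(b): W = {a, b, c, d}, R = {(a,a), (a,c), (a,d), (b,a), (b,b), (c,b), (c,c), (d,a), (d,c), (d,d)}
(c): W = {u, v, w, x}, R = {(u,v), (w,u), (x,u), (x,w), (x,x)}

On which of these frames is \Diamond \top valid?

The schema corresponds to seriality: \forall x \exists y Rxy.
(a): fails — world a has no successor.
(b): condition met.
(c): fails — world v has no successor.

(b)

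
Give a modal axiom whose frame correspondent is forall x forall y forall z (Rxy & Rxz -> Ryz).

◇ψ → □◇ψ

The condition is the Euclidean property. The 5 schema ◇ψ → □◇ψ defines it.
Suppose ◇ψ→□◇ψ is valid. Take Rxy, Rxz and set V(ψ)={y}. Then ◇ψ at x, so □◇ψ at x, so ◇ψ at z, so some w with Rzw has ψ; w=y, i.e. Rzy. By symmetry of the argument, Ryz.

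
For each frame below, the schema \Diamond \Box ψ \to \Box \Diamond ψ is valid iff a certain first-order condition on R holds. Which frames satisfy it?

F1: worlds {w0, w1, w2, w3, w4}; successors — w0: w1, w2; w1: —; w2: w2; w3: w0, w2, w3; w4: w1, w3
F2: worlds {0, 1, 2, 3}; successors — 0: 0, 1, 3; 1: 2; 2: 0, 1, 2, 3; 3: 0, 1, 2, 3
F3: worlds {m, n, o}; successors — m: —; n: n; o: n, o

F3

This is the axiom for convergence; its first-order frame correspondent is \forall x \forall y \forall z (Rxy \wedge Rxz \to \exists w (Ryw \wedge Rzw)).
F1: fails — Rw0w1 and Rw0w1 but w1 and w1 have no common successor.
F2: fails — R00 and R01 but 0 and 1 have no common successor.
F3: satisfies the condition.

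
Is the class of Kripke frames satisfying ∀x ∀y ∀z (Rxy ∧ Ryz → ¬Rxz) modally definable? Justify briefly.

Modal frame validity is preserved under surjective bounded morphisms.
The 5-cycle (worlds s,t,u,v,w with s→t→u→v→w→s) is intransitive. Mapping every world to a single reflexive point • is a surjective bounded morphism; the reflexive point is not intransitive (R••∧R•• but R••).
So no modal formula (or set of formulas) defines exactly the intransitive frames.

No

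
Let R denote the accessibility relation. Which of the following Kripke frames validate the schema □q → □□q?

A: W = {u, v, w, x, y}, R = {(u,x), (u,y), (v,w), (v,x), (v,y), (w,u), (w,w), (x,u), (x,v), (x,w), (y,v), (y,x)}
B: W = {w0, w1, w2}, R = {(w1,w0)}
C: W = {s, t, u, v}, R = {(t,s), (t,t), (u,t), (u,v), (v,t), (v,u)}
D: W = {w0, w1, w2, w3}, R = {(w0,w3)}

The schema corresponds to transitivity: ∀x ∀y ∀z (Rxy ∧ Ryz → Rxz).
A: fails — Ryx and Rxw but not Ryw.
B: holds.
C: fails — Ruv and Rvu but not Ruu.
D: holds.

B, D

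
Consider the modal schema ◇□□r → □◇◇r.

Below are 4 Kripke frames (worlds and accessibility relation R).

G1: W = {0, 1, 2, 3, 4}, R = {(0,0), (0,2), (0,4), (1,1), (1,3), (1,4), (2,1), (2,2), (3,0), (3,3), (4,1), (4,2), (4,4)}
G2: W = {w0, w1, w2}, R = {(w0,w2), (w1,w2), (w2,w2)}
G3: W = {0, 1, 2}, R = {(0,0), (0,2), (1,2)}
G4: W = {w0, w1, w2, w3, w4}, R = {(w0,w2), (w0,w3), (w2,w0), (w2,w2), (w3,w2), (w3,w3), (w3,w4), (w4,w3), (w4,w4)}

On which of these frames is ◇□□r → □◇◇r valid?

G1, G2, G4

Frame correspondent (Sahlqvist): ∀x ∀y ∀z ((xRy ∧ xRz) → ∃w (yR²w ∧ zR²w)) — i.e. a generalized confluence (Geach) condition.
G1: condition met.
G2: condition met.
G3: fails — 0R0, 0R2 but no w with 0R²w and 2R²w.
G4: condition met.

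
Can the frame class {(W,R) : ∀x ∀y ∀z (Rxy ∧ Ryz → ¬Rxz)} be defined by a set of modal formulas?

No — not modally definable

If a class were modally definable it would be closed under surjective bounded morphisms (Goldblatt–Thomason).
The 7-cycle (worlds a,b,c,d,e,f,g with a→b→c→d→e→f→g→a) is intransitive. Mapping every world to a single reflexive point • is a surjective bounded morphism; the reflexive point is not intransitive (R••∧R•• but R••).
So the class is not modally definable.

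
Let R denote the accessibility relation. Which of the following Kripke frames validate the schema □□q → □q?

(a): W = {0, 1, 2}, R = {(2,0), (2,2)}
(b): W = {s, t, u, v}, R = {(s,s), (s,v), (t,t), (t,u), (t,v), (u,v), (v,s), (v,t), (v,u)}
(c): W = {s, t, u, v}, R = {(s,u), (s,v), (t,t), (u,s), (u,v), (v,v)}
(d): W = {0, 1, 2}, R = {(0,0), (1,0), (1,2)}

This is the axiom for density; its first-order frame correspondent is ∀x ∀y (Rxy → ∃z (Rxz ∧ Rzy)).
(a): satisfies the condition.
(b): fails — Ruv but no z with Ruz and Rzv.
(c): fails — Rus but no z with Ruz and Rzs.
(d): fails — R12 but no z with R1z and Rz2.
Valid on: (a).

(a)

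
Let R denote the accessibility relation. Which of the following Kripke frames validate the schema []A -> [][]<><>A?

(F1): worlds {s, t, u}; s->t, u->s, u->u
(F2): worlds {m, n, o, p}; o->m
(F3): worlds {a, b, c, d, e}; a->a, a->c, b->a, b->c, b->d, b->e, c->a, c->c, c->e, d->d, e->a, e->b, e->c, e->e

This is the axiom for a generalized confluence (Geach) condition; its first-order frame correspondent is forall x forall z (x R^2 z -> exists w (xRw & z R^2 w)).
(F1): fails — uR²s but no w with uRw and sR²w.
(F2): satisfies the condition.
(F3): fails — eR²d but no w with eRw and dR²w.
Valid on: (F2).

(F2)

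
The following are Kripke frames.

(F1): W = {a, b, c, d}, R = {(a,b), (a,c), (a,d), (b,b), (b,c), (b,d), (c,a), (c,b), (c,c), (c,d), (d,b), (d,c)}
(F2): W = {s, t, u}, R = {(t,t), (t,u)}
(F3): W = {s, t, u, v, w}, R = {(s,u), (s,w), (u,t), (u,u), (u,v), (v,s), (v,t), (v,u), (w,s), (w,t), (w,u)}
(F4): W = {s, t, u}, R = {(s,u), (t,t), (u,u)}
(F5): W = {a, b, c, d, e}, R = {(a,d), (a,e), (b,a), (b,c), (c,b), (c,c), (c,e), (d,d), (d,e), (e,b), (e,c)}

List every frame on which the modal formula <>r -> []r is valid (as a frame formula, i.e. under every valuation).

(F4)

Frame correspondent (Sahlqvist): forall x forall y forall z (Rxy & Rxz -> y = z) — i.e. partial functionality.
(F1): fails — a sees both b and c.
(F2): fails — t sees both t and u.
(F3): fails — s sees both u and w.
(F4): ✓.
(F5): fails — a sees both d and e.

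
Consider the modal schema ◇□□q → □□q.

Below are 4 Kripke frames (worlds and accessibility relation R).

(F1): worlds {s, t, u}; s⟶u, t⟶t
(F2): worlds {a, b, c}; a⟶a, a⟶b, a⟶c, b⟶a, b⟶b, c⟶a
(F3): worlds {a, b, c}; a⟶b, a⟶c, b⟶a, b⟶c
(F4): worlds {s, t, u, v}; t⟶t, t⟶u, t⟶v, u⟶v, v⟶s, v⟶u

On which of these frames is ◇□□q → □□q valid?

The schema corresponds to a generalized confluence (Geach) condition: ∀x ∀y ∀z ((xRy ∧ xR²z) → ∃w (yR²w ∧ z = w)).
(F1): satisfies the condition.
(F2): satisfies the condition.
(F3): fails — aRb, aR²a but no w with bR²w and a=w.
(F4): fails — tRu, tR²t but no w with uR²w and t=w.
Valid on: (F1), (F2).

(F1), (F2)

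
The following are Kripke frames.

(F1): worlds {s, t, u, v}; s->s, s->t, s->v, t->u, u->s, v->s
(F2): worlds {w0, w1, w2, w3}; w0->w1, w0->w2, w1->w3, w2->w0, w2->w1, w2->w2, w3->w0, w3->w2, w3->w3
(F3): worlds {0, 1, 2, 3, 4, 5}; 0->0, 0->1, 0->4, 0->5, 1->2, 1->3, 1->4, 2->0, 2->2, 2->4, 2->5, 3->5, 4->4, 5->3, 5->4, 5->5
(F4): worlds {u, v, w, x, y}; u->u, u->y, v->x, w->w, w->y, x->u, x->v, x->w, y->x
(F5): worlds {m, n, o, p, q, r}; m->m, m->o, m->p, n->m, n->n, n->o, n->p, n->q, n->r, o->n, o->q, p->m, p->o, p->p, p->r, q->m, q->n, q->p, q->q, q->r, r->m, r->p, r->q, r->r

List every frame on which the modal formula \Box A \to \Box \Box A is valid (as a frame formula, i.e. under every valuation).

none

Frame correspondent (Sahlqvist): \forall x \forall y \forall z (Rxy \wedge Ryz \to Rxz) — i.e. transitivity.
(F1): fails — Rus and Rsv but not Ruv.
(F2): fails — Rw3w2 and Rw2w1 but not Rw3w1.
(F3): fails — R12 and R20 but not R10.
(F4): fails — Rxw and Rwy but not Rxy.
(F5): fails — Ron and Rnm but not Rom.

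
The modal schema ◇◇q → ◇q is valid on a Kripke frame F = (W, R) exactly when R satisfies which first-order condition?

Equivalently (dual form): □q → □□q.
Suppose □q→□□q is valid. Take Rxy, Ryz and set V(q)={w : Rxw}. Then □q at x, so □□q at x, so □q at y, so q at z, i.e. Rxz.

transitivity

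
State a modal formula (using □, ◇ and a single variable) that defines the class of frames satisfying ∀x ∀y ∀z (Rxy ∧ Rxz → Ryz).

◇p → □◇p

The condition is the Euclidean property. The 5 schema ◇p → □◇p defines it.
Suppose ◇p→□◇p is valid. Take Rxy, Rxz and set V(p)={y}. Then ◇p at x, so □◇p at x, so ◇p at z, so some w with Rzw has p; w=y, i.e. Rzy. By symmetry of the argument, Ryz.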